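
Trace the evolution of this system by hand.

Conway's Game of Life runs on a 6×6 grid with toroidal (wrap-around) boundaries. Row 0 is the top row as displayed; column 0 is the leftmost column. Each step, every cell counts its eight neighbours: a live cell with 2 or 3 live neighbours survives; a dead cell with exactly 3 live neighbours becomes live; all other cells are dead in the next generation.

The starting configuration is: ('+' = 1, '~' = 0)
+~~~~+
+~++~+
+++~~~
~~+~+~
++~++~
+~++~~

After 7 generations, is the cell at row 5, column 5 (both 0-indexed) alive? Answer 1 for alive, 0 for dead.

t=0: +~~~~+
+~++~+
+++~~~
~~+~+~
++~++~
+~++~~
t=1: ~~~~~~
~~+++~
+~~~+~
~~~~+~
+~~~+~
~~++~~
t=2: ~~~~+~
~~~+++
~~~~+~
~~~++~
~~~~++
~~~+~~
t=3: ~~~~~+
~~~+~+
~~~~~~
~~~+~~
~~~~~+
~~~+~+
t=4: +~~~~+
~~~~+~
~~~~+~
~~~~~~
~~~~~~
+~~~~+
t=5: +~~~+~
~~~~+~
~~~~~~
~~~~~~
~~~~~~
+~~~~+
t=6: +~~~+~
~~~~~+
~~~~~~
~~~~~~
~~~~~~
+~~~~+
t=7: +~~~+~
~~~~~+
~~~~~~
~~~~~~
~~~~~~
+~~~~+

1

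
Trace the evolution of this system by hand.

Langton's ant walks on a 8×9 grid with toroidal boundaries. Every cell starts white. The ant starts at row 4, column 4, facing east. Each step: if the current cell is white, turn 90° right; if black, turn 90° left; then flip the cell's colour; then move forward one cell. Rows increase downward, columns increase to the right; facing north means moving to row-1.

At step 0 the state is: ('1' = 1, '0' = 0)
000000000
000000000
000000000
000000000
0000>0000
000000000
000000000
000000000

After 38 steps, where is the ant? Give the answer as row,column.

[0] 000000000
000000000
000000000
000000000
0000>0000
000000000
000000000
000000000
[1] 000000000
000000000
000000000
000000000
000010000
0000v0000
000000000
000000000
[2] 000000000
000000000
000000000
000000000
000010000
000<10000
000000000
000000000
[3] 000000000
000000000
000000000
000000000
000^10000
000110000
000000000
000000000
[4] 000000000
000000000
000000000
000000000
0001>0000
000110000
000000000
000000000
[5] 000000000
000000000
000000000
0000^0000
000100000
000110000
000000000
000000000
[6] 000000000
000000000
000000000
00001>000
000100000
000110000
000000000
000000000
[7] 000000000
000000000
000000000
000011000
00010v000
000110000
000000000
000000000
[8] 000000000
000000000
000000000
000011000
0001<1000
000110000
000000000
000000000
[9] 000000000
000000000
000000000
0000^1000
000111000
000110000
000000000
000000000
[10] 000000000
000000000
000000000
000<01000
000111000
000110000
000000000
000000000
[11] 000000000
000000000
000^00000
000101000
000111000
000110000
000000000
000000000
[12] 000000000
000000000
0001>0000
000101000
000111000
000110000
000000000
000000000
[13] 000000000
000000000
000110000
0001v1000
000111000
000110000
000000000
000000000
[14] 000000000
000000000
000110000
000<11000
000111000
000110000
000000000
000000000
[15] 000000000
000000000
000110000
000011000
000v11000
000110000
000000000
000000000
[16] 000000000
000000000
000110000
000011000
0000>1000
000110000
000000000
000000000
[17] 000000000
000000000
000110000
0000^1000
000001000
000110000
000000000
000000000
[18] 000000000
000000000
000110000
000<01000
000001000
000110000
000000000
000000000
[19] 000000000
000000000
000^10000
000101000
000001000
000110000
000000000
000000000
[20] 000000000
000000000
00<010000
000101000
000001000
000110000
000000000
000000000
[21] 000000000
00^000000
001010000
000101000
000001000
000110000
000000000
000000000
[22] 000000000
001>00000
001010000
000101000
000001000
000110000
000000000
000000000
[23] 000000000
001100000
001v10000
000101000
000001000
000110000
000000000
000000000
[24] 000000000
001100000
00<110000
000101000
000001000
000110000
000000000
000000000
[25] 000000000
001100000
000110000
00v101000
000001000
000110000
000000000
000000000
[26] 000000000
001100000
000110000
0<1101000
000001000
000110000
000000000
000000000
[27] 000000000
001100000
0^0110000
011101000
000001000
000110000
000000000
000000000
[28] 000000000
001100000
01>110000
011101000
000001000
000110000
000000000
000000000
[29] 000000000
001100000
011110000
01v101000
000001000
000110000
000000000
000000000
[30] 000000000
001100000
011110000
010>01000
000001000
000110000
000000000
000000000
[31] 000000000
001100000
011^10000
010001000
000001000
000110000
000000000
000000000
[32] 000000000
001100000
01<010000
010001000
000001000
000110000
000000000
000000000
[33] 000000000
001100000
010010000
01v001000
000001000
000110000
000000000
000000000
[34] 000000000
001100000
010010000
0<1001000
000001000
000110000
000000000
000000000
[35] 000000000
001100000
010010000
001001000
0v0001000
000110000
000000000
000000000
[36] 000000000
001100000
010010000
001001000
<10001000
000110000
000000000
000000000
[37] 000000000
001100000
010010000
^01001000
110001000
000110000
000000000
000000000
[38] 000000000
001100000
010010000
1>1001000
110001000
000110000
000000000
000000000

3,1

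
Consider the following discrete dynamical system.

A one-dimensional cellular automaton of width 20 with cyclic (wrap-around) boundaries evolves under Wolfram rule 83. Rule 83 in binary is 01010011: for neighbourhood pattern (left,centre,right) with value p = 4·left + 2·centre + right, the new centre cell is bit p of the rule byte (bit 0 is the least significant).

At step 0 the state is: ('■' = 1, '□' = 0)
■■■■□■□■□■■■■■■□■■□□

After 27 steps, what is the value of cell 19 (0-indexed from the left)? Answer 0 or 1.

0

k=0  ■■■■□■□■□■■■■■■□■■□□
k=1  □□□■□□□□□□□□□□■□□■■■
k=2  ■■■□■■■■■■■■■■□■■□□■
k=3  □□■□□□□□□□□□□■□□■■■□
k=4  ■■□■■■■■■■■■■□■■□□■■
k=5  □■□□□□□□□□□□■□□■■■□□
k=6  ■□■■■■■■■■■■□■■□□■■■
k=7  ■□□□□□□□□□□■□□■■■□□□
k=8  □■■■■■■■■■■□■■□□■■■■
k=9  □□□□□□□□□□■□□■■■□□□■
k=10  ■■■■■■■■■■□■■□□■■■■□
k=11  □□□□□□□□□■□□■■■□□□■□
k=12  ■■■■■■■■■□■■□□■■■■□■
k=13  □□□□□□□□■□□■■■□□□■□□
k=14  ■■■■■■■■□■■□□■■■■□■■
k=15  □□□□□□□■□□■■■□□□■□□□
k=16  ■■■■■■■□■■□□■■■■□■■■
k=17  □□□□□□■□□■■■□□□■□□□□
k=18  ■■■■■■□■■□□■■■■□■■■■
k=19  □□□□□■□□■■■□□□■□□□□□
k=20  ■■■■■□■■□□■■■■□■■■■■
k=21  □□□□■□□■■■□□□■□□□□□□
k=22  ■■■■□■■□□■■■■□■■■■■■
k=23  □□□■□□■■■□□□■□□□□□□□
k=24  ■■■□■■□□■■■■□■■■■■■■
k=25  □□■□□■■■□□□■□□□□□□□□
k=26  ■■□■■□□■■■■□■■■■■■■■
k=27  □■□□■■■□□□■□□□□□□□□□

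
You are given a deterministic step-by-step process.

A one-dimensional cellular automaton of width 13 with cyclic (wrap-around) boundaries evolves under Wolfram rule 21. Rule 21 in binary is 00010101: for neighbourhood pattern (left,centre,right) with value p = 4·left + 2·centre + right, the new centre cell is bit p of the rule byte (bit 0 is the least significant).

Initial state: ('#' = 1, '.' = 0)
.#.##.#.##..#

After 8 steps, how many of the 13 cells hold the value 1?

13

step 0: .#.##.#.##..#
step 1: .#....#...#.#
step 2: .####.###.#.#
step 3: ..........#.#
step 4: #########.#.#
step 5: ..........#..
step 6: #########.###
step 7: .............
step 8: #############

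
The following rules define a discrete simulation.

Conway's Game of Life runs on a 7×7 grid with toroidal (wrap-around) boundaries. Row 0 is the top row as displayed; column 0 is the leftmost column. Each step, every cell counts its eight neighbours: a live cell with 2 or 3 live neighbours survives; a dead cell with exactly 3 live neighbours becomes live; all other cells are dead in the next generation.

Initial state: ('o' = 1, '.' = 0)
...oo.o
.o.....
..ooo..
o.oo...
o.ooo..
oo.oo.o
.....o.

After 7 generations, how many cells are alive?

6

gen 0: ...oo.o
.o.....
..ooo..
o.oo...
o.ooo..
oo.oo.o
.....o.
gen 1: ....oo.
.....o.
....o..
.......
.....o.
oo....o
..o....
gen 2: ....oo.
.....o.
.......
.......
o.....o
oo....o
oo...oo
gen 3: o...o..
....oo.
.......
.......
.o....o
.......
.o..o..
gen 4: ...oo..
....oo.
.......
.......
.......
o......
.......
gen 5: ...ooo.
...ooo.
.......
.......
.......
.......
.......
gen 6: ...o.o.
...o.o.
....o..
.......
.......
.......
....o..
gen 7: ...o.o.
...o.o.
....o..
.......
.......
.......
....o..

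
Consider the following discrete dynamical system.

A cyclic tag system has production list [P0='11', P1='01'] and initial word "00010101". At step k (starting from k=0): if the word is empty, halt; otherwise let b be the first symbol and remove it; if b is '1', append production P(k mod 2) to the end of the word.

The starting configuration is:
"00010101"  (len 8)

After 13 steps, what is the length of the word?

gen 0: "00010101"  (len 8)
gen 1: "0010101"  (len 7)
gen 2: "010101"  (len 6)
gen 3: "10101"  (len 5)
gen 4: "010101"  (len 6)
gen 5: "10101"  (len 5)
gen 6: "010101"  (len 6)
gen 7: "10101"  (len 5)
gen 8: "010101"  (len 6)
gen 9: "10101"  (len 5)
gen 10: "010101"  (len 6)
gen 11: "10101"  (len 5)
gen 12: "010101"  (len 6)
gen 13: "10101"  (len 5)

5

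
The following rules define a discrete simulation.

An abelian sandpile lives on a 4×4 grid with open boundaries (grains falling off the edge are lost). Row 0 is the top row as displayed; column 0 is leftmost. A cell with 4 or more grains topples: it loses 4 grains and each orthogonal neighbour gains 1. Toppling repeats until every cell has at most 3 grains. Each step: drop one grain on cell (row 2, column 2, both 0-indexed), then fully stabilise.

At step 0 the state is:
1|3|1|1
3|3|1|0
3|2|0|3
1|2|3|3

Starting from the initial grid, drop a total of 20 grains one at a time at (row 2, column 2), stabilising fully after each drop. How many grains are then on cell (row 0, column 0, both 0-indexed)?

k=0  1|3|1|1
3|3|1|0
3|2|0|3
1|2|3|3
k=1  1|3|1|1
3|3|1|0
3|2|1|3
1|2|3|3
k=2  1|3|1|1
3|3|1|0
3|2|2|3
1|2|3|3
k=3  1|3|1|1
3|3|1|0
3|2|3|3
1|2|3|3
k=4  1|3|1|1
3|3|2|1
3|3|2|1
1|3|1|1
k=5  1|3|1|1
3|3|2|1
3|3|3|1
1|3|1|1
k=6  3|0|3|1
1|3|0|2
1|3|2|2
3|0|3|1
k=7  3|0|3|1
1|3|0|2
1|3|3|2
3|0|3|1
k=8  3|1|3|1
2|0|2|2
2|1|2|3
3|2|0|2
k=9  3|1|3|1
2|0|2|2
2|1|3|3
3|2|0|2
k=10  3|1|3|1
2|0|3|3
2|2|1|0
3|2|1|3
k=11  3|1|3|1
2|0|3|3
2|2|2|0
3|2|1|3
k=12  3|1|3|1
2|0|3|3
2|2|3|0
3|2|1|3
k=13  3|2|0|3
2|1|2|0
2|3|1|2
3|2|2|3
k=14  3|2|0|3
2|1|2|0
2|3|2|2
3|2|2|3
k=15  3|2|0|3
2|1|2|0
2|3|3|2
3|2|2|3
k=16  3|2|0|3
2|2|3|0
3|0|1|3
3|3|3|3
k=17  3|2|0|3
2|2|3|0
3|0|2|3
3|3|3|3
k=18  3|2|0|3
2|2|3|0
3|0|3|3
3|3|3|3
k=19  3|2|1|3
3|3|0|2
0|3|3|1
1|1|2|1
k=20  1|0|2|3
1|2|2|2
2|1|1|2
1|2|3|1

1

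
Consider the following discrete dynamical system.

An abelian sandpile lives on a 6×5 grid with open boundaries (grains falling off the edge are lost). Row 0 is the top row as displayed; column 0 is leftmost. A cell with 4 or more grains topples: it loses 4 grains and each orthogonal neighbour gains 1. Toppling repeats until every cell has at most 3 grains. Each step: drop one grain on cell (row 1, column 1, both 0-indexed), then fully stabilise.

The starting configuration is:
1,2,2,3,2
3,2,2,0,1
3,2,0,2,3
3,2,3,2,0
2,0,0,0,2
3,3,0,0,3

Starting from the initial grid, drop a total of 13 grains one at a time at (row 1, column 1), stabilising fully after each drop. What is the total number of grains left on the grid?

53

[0] 1,2,2,3,2
3,2,2,0,1
3,2,0,2,3
3,2,3,2,0
2,0,0,0,2
3,3,0,0,3
[1] 1,2,2,3,2
3,3,2,0,1
3,2,0,2,3
3,2,3,2,0
2,0,0,0,2
3,3,0,0,3
[2] 2,3,2,3,2
1,2,3,0,1
2,1,2,2,3
1,1,0,3,0
3,1,1,0,2
3,3,0,0,3
[3] 2,3,2,3,2
1,3,3,0,1
2,1,2,2,3
1,1,0,3,0
3,1,1,0,2
3,3,0,0,3
[4] 3,1,1,0,3
2,2,1,2,1
2,2,3,2,3
1,1,0,3,0
3,1,1,0,2
3,3,0,0,3
[5] 3,1,1,0,3
2,3,1,2,1
2,2,3,2,3
1,1,0,3,0
3,1,1,0,2
3,3,0,0,3
[6] 3,2,1,0,3
3,0,2,2,1
2,3,3,2,3
1,1,0,3,0
3,1,1,0,2
3,3,0,0,3
[7] 3,2,1,0,3
3,1,2,2,1
2,3,3,2,3
1,1,0,3,0
3,1,1,0,2
3,3,0,0,3
[8] 3,2,1,0,3
3,2,2,2,1
2,3,3,2,3
1,1,0,3,0
3,1,1,0,2
3,3,0,0,3
[9] 3,2,1,0,3
3,3,2,2,1
2,3,3,2,3
1,1,0,3,0
3,1,1,0,2
3,3,0,0,3
[10] 1,1,3,0,3
3,0,1,3,1
0,3,1,3,3
2,2,1,3,0
3,1,1,0,2
3,3,0,0,3
[11] 1,1,3,0,3
3,1,1,3,1
0,3,1,3,3
2,2,1,3,0
3,1,1,0,2
3,3,0,0,3
[12] 1,1,3,0,3
3,2,1,3,1
0,3,1,3,3
2,2,1,3,0
3,1,1,0,2
3,3,0,0,3
[13] 1,1,3,0,3
3,3,1,3,1
0,3,1,3,3
2,2,1,3,0
3,1,1,0,2
3,3,0,0,3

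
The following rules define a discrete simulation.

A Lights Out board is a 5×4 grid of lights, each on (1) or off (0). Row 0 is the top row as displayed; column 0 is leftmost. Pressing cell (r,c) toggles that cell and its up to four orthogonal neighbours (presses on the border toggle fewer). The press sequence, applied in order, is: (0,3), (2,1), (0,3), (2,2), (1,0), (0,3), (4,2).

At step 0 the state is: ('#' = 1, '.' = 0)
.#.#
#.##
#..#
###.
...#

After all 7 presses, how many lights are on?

gen 0: .#.#
#.##
#..#
###.
...#
gen 1: .##.
#.#.
#..#
###.
...#
gen 2: .##.
###.
.###
#.#.
...#
gen 3: .#.#
####
.###
#.#.
...#
gen 4: .#.#
##.#
....
#...
...#
gen 5: ##.#
...#
#...
#...
...#
gen 6: ###.
....
#...
#...
...#
gen 7: ###.
....
#...
#.#.
.##.

8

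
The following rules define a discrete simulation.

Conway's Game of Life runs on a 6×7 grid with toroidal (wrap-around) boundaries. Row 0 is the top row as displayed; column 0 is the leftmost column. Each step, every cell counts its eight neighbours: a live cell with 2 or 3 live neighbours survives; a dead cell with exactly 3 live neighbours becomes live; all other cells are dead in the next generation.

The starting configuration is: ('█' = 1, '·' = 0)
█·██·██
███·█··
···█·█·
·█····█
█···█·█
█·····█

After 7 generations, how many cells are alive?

gen 0: █·██·██
███·█··
···█·█·
·█····█
█···█·█
█·····█
gen 1: ··████·
█······
···████
····█·█
·█·····
···██··
gen 2: ··█··█·
··█····
█··██·█
█··██·█
···███·
·····█·
gen 3: ·······
·██·███
███·█·█
█·█····
···█···
···█·██
gen 4: █·██···
··█·█·█
····█··
█·█···█
··███·█
····█··
gen 5: ·██·██·
·██·██·
██····█
███·█·█
███·█·█
·█··██·
gen 6: █·····█
····█··
····█··
·······
····█··
·······
gen 7: ·······
·····█·
·······
·······
·······
·······

1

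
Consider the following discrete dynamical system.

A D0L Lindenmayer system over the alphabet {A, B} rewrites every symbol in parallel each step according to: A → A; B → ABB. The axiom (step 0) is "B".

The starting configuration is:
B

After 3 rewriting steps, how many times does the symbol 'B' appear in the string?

k=0  B
k=1  ABB
k=2  AABBABB
k=3  AAABBABBAABBABB

8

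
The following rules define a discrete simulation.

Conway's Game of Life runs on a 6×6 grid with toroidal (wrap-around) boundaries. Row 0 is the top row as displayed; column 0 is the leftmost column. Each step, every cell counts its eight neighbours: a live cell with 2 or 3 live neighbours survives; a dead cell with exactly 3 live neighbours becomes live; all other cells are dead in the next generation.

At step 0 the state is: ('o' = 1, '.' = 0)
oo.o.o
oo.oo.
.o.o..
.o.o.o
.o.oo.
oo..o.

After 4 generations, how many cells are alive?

2

[0] oo.o.o
oo.oo.
.o.o..
.o.o.o
.o.oo.
oo..o.
[1] ...o..
...o..
.o.o.o
.o.o..
.o.o..
......
[2] ......
...o..
o..o..
.o.o..
......
..o...
[3] ......
......
...oo.
..o...
..o...
......
[4] ......
......
...o..
..o...
......
......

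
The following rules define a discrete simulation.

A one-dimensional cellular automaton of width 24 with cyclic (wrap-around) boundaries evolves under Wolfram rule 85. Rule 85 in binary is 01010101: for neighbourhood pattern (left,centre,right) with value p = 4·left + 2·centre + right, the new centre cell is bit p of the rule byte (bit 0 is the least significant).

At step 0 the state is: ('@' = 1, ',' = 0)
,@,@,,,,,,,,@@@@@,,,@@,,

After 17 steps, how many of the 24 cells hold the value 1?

[0] ,@,@,,,,,,,,@@@@@,,,@@,,
[1] ,@,@@@@@@@@,,,,,@@@,,@@@
[2] ,@,,,,,,,,@@@@@,,,@@,,,@
[3] ,@@@@@@@@,,,,,@@@,,@@@,@
[4] ,,,,,,,,@@@@@,,,@@,,,@,@
[5] @@@@@@@,,,,,@@@,,@@@,@,@
[6] ,,,,,,@@@@@,,,@@,,,@,@,,
[7] @@@@@,,,,,@@@,,@@@,@,@@@
[8] ,,,,@@@@@,,,@@,,,@,@,,,,
[9] @@@,,,,,@@@,,@@@,@,@@@@@
[10] ,,@@@@@,,,@@,,,@,@,,,,,,
[11] @,,,,,@@@,,@@@,@,@@@@@@@
[12] @@@@@,,,@@,,,@,@,,,,,,,,
[13] ,,,,@@@,,@@@,@,@@@@@@@@,
[14] @@@,,,@@,,,@,@,,,,,,,,@@
[15] ,,@@@,,@@@,@,@@@@@@@@,,,
[16] @,,,@@,,,@,@,,,,,,,,@@@@
[17] @@@,,@@@,@,@@@@@@@@,,,,,

15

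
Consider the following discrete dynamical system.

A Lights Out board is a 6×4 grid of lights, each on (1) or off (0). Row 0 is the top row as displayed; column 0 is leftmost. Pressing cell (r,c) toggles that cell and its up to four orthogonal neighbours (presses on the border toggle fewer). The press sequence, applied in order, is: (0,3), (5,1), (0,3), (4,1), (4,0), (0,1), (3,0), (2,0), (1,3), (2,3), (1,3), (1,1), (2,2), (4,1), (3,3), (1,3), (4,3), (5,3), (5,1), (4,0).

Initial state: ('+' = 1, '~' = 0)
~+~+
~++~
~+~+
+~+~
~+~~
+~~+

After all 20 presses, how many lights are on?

t=0: ~+~+
~++~
~+~+
+~+~
~+~~
+~~+
t=1: ~++~
~+++
~+~+
+~+~
~+~~
+~~+
t=2: ~++~
~+++
~+~+
+~+~
~~~~
~+++
t=3: ~+~+
~++~
~+~+
+~+~
~~~~
~+++
t=4: ~+~+
~++~
~+~+
+++~
+++~
~~++
t=5: ~+~+
~++~
~+~+
~++~
~~+~
+~++
t=6: +~++
~~+~
~+~+
~++~
~~+~
+~++
t=7: +~++
~~+~
++~+
+~+~
+~+~
+~++
t=8: +~++
+~+~
~~~+
~~+~
+~+~
+~++
t=9: +~+~
+~~+
~~~~
~~+~
+~+~
+~++
t=10: +~+~
+~~~
~~++
~~++
+~+~
+~++
t=11: +~++
+~++
~~+~
~~++
+~+~
+~++
t=12: ++++
~+~+
~++~
~~++
+~+~
+~++
t=13: ++++
~+++
~~~+
~~~+
+~+~
+~++
t=14: ++++
~+++
~~~+
~+~+
~+~~
++++
t=15: ++++
~+++
~~~~
~++~
~+~+
++++
t=16: +++~
~+~~
~~~+
~++~
~+~+
++++
t=17: +++~
~+~~
~~~+
~+++
~++~
+++~
t=18: +++~
~+~~
~~~+
~+++
~+++
++~+
t=19: +++~
~+~~
~~~+
~+++
~~++
~~++
t=20: +++~
~+~~
~~~+
++++
++++
+~++

16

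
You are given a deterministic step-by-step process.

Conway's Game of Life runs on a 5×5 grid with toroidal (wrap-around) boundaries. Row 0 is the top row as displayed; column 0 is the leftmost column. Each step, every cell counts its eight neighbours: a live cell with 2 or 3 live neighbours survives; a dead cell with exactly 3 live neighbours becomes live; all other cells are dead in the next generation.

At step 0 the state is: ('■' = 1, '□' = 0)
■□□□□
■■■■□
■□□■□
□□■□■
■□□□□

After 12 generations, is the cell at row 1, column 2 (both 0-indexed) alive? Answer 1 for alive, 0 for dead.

t=0: ■□□□□
■■■■□
■□□■□
□□■□■
■□□□□
t=1: ■□■□□
■□■■□
■□□□□
■■□■■
■■□□■
t=2: □□■□□
■□■■□
□□□□□
□□■■□
□□□□□
t=3: □■■■□
□■■■□
□■□□■
□□□□□
□□■■□
t=4: □□□□■
□□□□■
■■□■□
□□■■□
□■□■□
t=5: ■□□■■
□□□■■
■■□■□
■□□■□
□□□■■
t=6: ■□■□□
□■□□□
■■□■□
■■□■□
□□■□□
t=7: □□■□□
□□□□■
□□□□□
■□□■□
■□■■■
t=8: ■■■□□
□□□□□
□□□□■
■■■■□
■□■□□
t=9: ■□■□□
■■□□□
■■■■■
■□■■□
□□□□□
t=10: ■□□□□
□□□□□
□□□□□
■□□□□
□□■■■
t=11: □□□■■
□□□□□
□□□□□
□□□■■
■■□■■
t=12: □□■■□
□□□□□
□□□□□
□□■■□
□□□□□

0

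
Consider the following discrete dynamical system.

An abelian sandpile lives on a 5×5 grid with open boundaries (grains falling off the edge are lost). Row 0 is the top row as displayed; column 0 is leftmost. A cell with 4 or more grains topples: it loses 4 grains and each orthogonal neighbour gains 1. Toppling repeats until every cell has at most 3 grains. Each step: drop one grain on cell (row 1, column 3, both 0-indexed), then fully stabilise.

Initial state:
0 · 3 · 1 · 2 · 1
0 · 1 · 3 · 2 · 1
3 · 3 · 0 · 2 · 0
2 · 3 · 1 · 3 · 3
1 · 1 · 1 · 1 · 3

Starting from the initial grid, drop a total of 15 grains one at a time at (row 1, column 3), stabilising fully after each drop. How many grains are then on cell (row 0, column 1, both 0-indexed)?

1

t=0: 0 · 3 · 1 · 2 · 1
0 · 1 · 3 · 2 · 1
3 · 3 · 0 · 2 · 0
2 · 3 · 1 · 3 · 3
1 · 1 · 1 · 1 · 3
t=1: 0 · 3 · 1 · 2 · 1
0 · 1 · 3 · 3 · 1
3 · 3 · 0 · 2 · 0
2 · 3 · 1 · 3 · 3
1 · 1 · 1 · 1 · 3
t=2: 0 · 3 · 2 · 3 · 1
0 · 2 · 0 · 1 · 2
3 · 3 · 1 · 3 · 0
2 · 3 · 1 · 3 · 3
1 · 1 · 1 · 1 · 3
t=3: 0 · 3 · 2 · 3 · 1
0 · 2 · 0 · 2 · 2
3 · 3 · 1 · 3 · 0
2 · 3 · 1 · 3 · 3
1 · 1 · 1 · 1 · 3
t=4: 0 · 3 · 2 · 3 · 1
0 · 2 · 0 · 3 · 2
3 · 3 · 1 · 3 · 0
2 · 3 · 1 · 3 · 3
1 · 1 · 1 · 1 · 3
t=5: 0 · 3 · 3 · 0 · 2
0 · 2 · 1 · 2 · 3
3 · 3 · 2 · 1 · 2
2 · 3 · 2 · 1 · 1
1 · 1 · 1 · 3 · 0
t=6: 0 · 3 · 3 · 0 · 2
0 · 2 · 1 · 3 · 3
3 · 3 · 2 · 1 · 2
2 · 3 · 2 · 1 · 1
1 · 1 · 1 · 3 · 0
t=7: 0 · 3 · 3 · 1 · 3
0 · 2 · 2 · 1 · 0
3 · 3 · 2 · 2 · 3
2 · 3 · 2 · 1 · 1
1 · 1 · 1 · 3 · 0
t=8: 0 · 3 · 3 · 1 · 3
0 · 2 · 2 · 2 · 0
3 · 3 · 2 · 2 · 3
2 · 3 · 2 · 1 · 1
1 · 1 · 1 · 3 · 0
t=9: 0 · 3 · 3 · 1 · 3
0 · 2 · 2 · 3 · 0
3 · 3 · 2 · 2 · 3
2 · 3 · 2 · 1 · 1
1 · 1 · 1 · 3 · 0
t=10: 0 · 3 · 3 · 2 · 3
0 · 2 · 3 · 0 · 1
3 · 3 · 2 · 3 · 3
2 · 3 · 2 · 1 · 1
1 · 1 · 1 · 3 · 0
t=11: 0 · 3 · 3 · 2 · 3
0 · 2 · 3 · 1 · 1
3 · 3 · 2 · 3 · 3
2 · 3 · 2 · 1 · 1
1 · 1 · 1 · 3 · 0
t=12: 0 · 3 · 3 · 2 · 3
0 · 2 · 3 · 2 · 1
3 · 3 · 2 · 3 · 3
2 · 3 · 2 · 1 · 1
1 · 1 · 1 · 3 · 0
t=13: 0 · 3 · 3 · 2 · 3
0 · 2 · 3 · 3 · 1
3 · 3 · 2 · 3 · 3
2 · 3 · 2 · 1 · 1
1 · 1 · 1 · 3 · 0
t=14: 1 · 1 · 3 · 2 · 1
2 · 2 · 0 · 1 · 1
1 · 3 · 3 · 3 · 1
0 · 2 · 0 · 3 · 2
2 · 2 · 2 · 3 · 0
t=15: 1 · 1 · 3 · 2 · 1
2 · 2 · 0 · 2 · 1
1 · 3 · 3 · 3 · 1
0 · 2 · 0 · 3 · 2
2 · 2 · 2 · 3 · 0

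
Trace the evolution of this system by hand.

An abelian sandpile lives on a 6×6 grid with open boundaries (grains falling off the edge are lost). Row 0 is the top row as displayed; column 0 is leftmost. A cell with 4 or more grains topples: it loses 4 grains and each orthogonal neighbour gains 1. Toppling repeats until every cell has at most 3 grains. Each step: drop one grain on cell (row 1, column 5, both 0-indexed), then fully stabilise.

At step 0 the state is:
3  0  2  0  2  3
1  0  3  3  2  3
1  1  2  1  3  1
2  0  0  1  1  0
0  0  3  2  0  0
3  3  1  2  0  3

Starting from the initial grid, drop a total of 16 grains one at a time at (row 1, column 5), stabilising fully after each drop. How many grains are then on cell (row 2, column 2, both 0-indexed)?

step 0: 3  0  2  0  2  3
1  0  3  3  2  3
1  1  2  1  3  1
2  0  0  1  1  0
0  0  3  2  0  0
3  3  1  2  0  3
step 1: 3  0  2  0  3  0
1  0  3  3  3  1
1  1  2  1  3  2
2  0  0  1  1  0
0  0  3  2  0  0
3  3  1  2  0  3
step 2: 3  0  2  0  3  0
1  0  3  3  3  2
1  1  2  1  3  2
2  0  0  1  1  0
0  0  3  2  0  0
3  3  1  2  0  3
step 3: 3  0  2  0  3  0
1  0  3  3  3  3
1  1  2  1  3  2
2  0  0  1  1  0
0  0  3  2  0  0
3  3  1  2  0  3
step 4: 3  0  3  2  0  2
1  1  0  1  3  2
1  1  3  3  1  0
2  0  0  1  2  1
0  0  3  2  0  0
3  3  1  2  0  3
step 5: 3  0  3  2  0  2
1  1  0  1  3  3
1  1  3  3  1  0
2  0  0  1  2  1
0  0  3  2  0  0
3  3  1  2  0  3
step 6: 3  0  3  2  1  3
1  1  0  2  0  1
1  1  3  3  2  1
2  0  0  1  2  1
0  0  3  2  0  0
3  3  1  2  0  3
step 7: 3  0  3  2  1  3
1  1  0  2  0  2
1  1  3  3  2  1
2  0  0  1  2  1
0  0  3  2  0  0
3  3  1  2  0  3
step 8: 3  0  3  2  1  3
1  1  0  2  0  3
1  1  3  3  2  1
2  0  0  1  2  1
0  0  3  2  0  0
3  3  1  2  0  3
step 9: 3  0  3  2  2  0
1  1  0  2  1  1
1  1  3  3  2  2
2  0  0  1  2  1
0  0  3  2  0  0
3  3  1  2  0  3
step 10: 3  0  3  2  2  0
1  1  0  2  1  2
1  1  3  3  2  2
2  0  0  1  2  1
0  0  3  2  0  0
3  3  1  2  0  3
step 11: 3  0  3  2  2  0
1  1  0  2  1  3
1  1  3  3  2  2
2  0  0  1  2  1
0  0  3  2  0  0
3  3  1  2  0  3
step 12: 3  0  3  2  2  1
1  1  0  2  2  0
1  1  3  3  2  3
2  0  0  1  2  1
0  0  3  2  0  0
3  3  1  2  0  3
step 13: 3  0  3  2  2  1
1  1  0  2  2  1
1  1  3  3  2  3
2  0  0  1  2  1
0  0  3  2  0  0
3  3  1  2  0  3
step 14: 3  0  3  2  2  1
1  1  0  2  2  2
1  1  3  3  2  3
2  0  0  1  2  1
0  0  3  2  0  0
3  3  1  2  0  3
step 15: 3  0  3  2  2  1
1  1  0  2  2  3
1  1  3  3  2  3
2  0  0  1  2  1
0  0  3  2  0  0
3  3  1  2  0  3
step 16: 3  0  3  2  2  2
1  1  0  2  3  1
1  1  3  3  3  0
2  0  0  1  2  2
0  0  3  2  0  0
3  3  1  2  0  3

3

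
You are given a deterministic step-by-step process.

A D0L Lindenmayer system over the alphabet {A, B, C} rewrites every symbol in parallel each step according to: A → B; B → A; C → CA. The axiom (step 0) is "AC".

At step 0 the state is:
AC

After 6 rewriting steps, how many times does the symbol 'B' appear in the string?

step 0: AC
step 1: BCA
step 2: ACAB
step 3: BCABA
step 4: ACABAB
step 5: BCABABA
step 6: ACABABAB

3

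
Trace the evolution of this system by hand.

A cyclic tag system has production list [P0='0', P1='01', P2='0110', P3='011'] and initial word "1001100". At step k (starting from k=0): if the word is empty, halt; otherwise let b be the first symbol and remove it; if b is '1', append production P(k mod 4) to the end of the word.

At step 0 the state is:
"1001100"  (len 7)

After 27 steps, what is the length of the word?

gen 0: "1001100"  (len 7)
gen 1: "0011000"  (len 7)
gen 2: "011000"  (len 6)
gen 3: "11000"  (len 5)
gen 4: "1000011"  (len 7)
gen 5: "0000110"  (len 7)
gen 6: "000110"  (len 6)
gen 7: "00110"  (len 5)
gen 8: "0110"  (len 4)
gen 9: "110"  (len 3)
gen 10: "1001"  (len 4)
gen 11: "0010110"  (len 7)
gen 12: "010110"  (len 6)
gen 13: "10110"  (len 5)
gen 14: "011001"  (len 6)
gen 15: "11001"  (len 5)
gen 16: "1001011"  (len 7)
gen 17: "0010110"  (len 7)
gen 18: "010110"  (len 6)
gen 19: "10110"  (len 5)
gen 20: "0110011"  (len 7)
gen 21: "110011"  (len 6)
gen 22: "1001101"  (len 7)
gen 23: "0011010110"  (len 10)
gen 24: "011010110"  (len 9)
gen 25: "11010110"  (len 8)
gen 26: "101011001"  (len 9)
gen 27: "010110010110"  (len 12)

12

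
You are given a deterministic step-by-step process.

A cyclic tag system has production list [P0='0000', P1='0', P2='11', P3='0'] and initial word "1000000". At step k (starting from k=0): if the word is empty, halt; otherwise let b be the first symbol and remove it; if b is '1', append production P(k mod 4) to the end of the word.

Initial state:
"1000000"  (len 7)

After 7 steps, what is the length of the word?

[0] "1000000"  (len 7)
[1] "0000000000"  (len 10)
[2] "000000000"  (len 9)
[3] "00000000"  (len 8)
[4] "0000000"  (len 7)
[5] "000000"  (len 6)
[6] "00000"  (len 5)
[7] "0000"  (len 4)

4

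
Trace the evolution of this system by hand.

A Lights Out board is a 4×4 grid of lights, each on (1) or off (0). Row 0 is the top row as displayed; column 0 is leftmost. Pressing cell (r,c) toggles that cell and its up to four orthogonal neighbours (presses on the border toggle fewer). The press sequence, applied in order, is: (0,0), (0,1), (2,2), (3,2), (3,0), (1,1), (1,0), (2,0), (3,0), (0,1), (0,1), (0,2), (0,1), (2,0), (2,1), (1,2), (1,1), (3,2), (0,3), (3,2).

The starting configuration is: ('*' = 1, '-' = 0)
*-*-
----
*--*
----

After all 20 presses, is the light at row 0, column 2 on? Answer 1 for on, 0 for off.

0

[0] *-*-
----
*--*
----
[1] -**-
*---
*--*
----
[2] *---
**--
*--*
----
[3] *---
***-
***-
--*-
[4] *---
***-
**--
-*-*
[5] *---
***-
-*--
*--*
[6] **--
----
----
*--*
[7] -*--
**--
*---
*--*
[8] -*--
-*--
-*--
---*
[9] -*--
-*--
**--
**-*
[10] *-*-
----
**--
**-*
[11] -*--
-*--
**--
**-*
[12] --**
-**-
**--
**-*
[13] **-*
--*-
**--
**-*
[14] **-*
*-*-
----
-*-*
[15] **-*
***-
***-
---*
[16] ****
*--*
**--
---*
[17] *-**
-***
*---
---*
[18] *-**
-***
*-*-
-**-
[19] *---
-**-
*-*-
-**-
[20] *---
-**-
*---
---*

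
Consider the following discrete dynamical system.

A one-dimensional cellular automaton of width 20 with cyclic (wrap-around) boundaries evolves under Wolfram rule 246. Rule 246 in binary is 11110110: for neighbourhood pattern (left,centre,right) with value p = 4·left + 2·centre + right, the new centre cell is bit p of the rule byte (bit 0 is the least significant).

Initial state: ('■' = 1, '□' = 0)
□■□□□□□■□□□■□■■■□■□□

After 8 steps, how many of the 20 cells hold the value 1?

16

gen 0: □■□□□□□■□□□■□■■■□■□□
gen 1: ■■■□□□■■■□■■■□■■■■■□
gen 2: □■■■□■□■■■□■■■□■■■■■
gen 3: ■□■■■■■□■■■□■■■□■■■■
gen 4: ■■□■■■■■□■■■□■■■□■■■
gen 5: ■■■□■■■■■□■■■□■■■□■■
gen 6: ■■■■□■■■■■□■■■□■■■□■
gen 7: ■■■■■□■■■■■□■■■□■■■□
gen 8: □■■■■■□■■■■■□■■■□■■■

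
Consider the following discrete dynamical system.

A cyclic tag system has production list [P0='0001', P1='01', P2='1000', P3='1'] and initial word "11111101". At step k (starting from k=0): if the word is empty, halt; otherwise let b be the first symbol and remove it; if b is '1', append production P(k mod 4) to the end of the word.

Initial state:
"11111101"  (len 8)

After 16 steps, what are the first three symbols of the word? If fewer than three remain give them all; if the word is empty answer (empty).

gen 0: "11111101"  (len 8)
gen 1: "11111010001"  (len 11)
gen 2: "111101000101"  (len 12)
gen 3: "111010001011000"  (len 15)
gen 4: "110100010110001"  (len 15)
gen 5: "101000101100010001"  (len 18)
gen 6: "0100010110001000101"  (len 19)
gen 7: "100010110001000101"  (len 18)
gen 8: "000101100010001011"  (len 18)
gen 9: "00101100010001011"  (len 17)
gen 10: "0101100010001011"  (len 16)
gen 11: "101100010001011"  (len 15)
gen 12: "011000100010111"  (len 15)
gen 13: "11000100010111"  (len 14)
gen 14: "100010001011101"  (len 15)
gen 15: "000100010111011000"  (len 18)
gen 16: "00100010111011000"  (len 17)

001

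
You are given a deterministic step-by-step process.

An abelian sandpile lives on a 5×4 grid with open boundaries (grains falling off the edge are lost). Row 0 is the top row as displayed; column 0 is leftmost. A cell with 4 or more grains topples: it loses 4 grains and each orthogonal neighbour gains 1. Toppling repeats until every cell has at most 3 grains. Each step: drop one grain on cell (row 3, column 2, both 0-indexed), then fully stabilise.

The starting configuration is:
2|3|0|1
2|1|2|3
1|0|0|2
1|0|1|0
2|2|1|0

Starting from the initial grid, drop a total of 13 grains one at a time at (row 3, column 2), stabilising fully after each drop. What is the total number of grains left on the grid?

36

t=0: 2|3|0|1
2|1|2|3
1|0|0|2
1|0|1|0
2|2|1|0
t=1: 2|3|0|1
2|1|2|3
1|0|0|2
1|0|2|0
2|2|1|0
t=2: 2|3|0|1
2|1|2|3
1|0|0|2
1|0|3|0
2|2|1|0
t=3: 2|3|0|1
2|1|2|3
1|0|1|2
1|1|0|1
2|2|2|0
t=4: 2|3|0|1
2|1|2|3
1|0|1|2
1|1|1|1
2|2|2|0
t=5: 2|3|0|1
2|1|2|3
1|0|1|2
1|1|2|1
2|2|2|0
t=6: 2|3|0|1
2|1|2|3
1|0|1|2
1|1|3|1
2|2|2|0
t=7: 2|3|0|1
2|1|2|3
1|0|2|2
1|2|0|2
2|2|3|0
t=8: 2|3|0|1
2|1|2|3
1|0|2|2
1|2|1|2
2|2|3|0
t=9: 2|3|0|1
2|1|2|3
1|0|2|2
1|2|2|2
2|2|3|0
t=10: 2|3|0|1
2|1|2|3
1|0|2|2
1|2|3|2
2|2|3|0
t=11: 2|3|0|1
2|1|2|3
1|0|3|2
1|3|1|3
2|3|0|1
t=12: 2|3|0|1
2|1|2|3
1|0|3|2
1|3|2|3
2|3|0|1
t=13: 2|3|0|1
2|1|2|3
1|0|3|2
1|3|3|3
2|3|0|1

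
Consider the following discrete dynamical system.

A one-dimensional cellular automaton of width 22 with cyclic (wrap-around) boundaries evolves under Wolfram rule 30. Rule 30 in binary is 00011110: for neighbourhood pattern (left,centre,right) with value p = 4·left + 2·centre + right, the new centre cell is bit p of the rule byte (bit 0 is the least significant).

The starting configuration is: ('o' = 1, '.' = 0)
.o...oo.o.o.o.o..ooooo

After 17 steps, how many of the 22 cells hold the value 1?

13

[0] .o...oo.o.o.o.o..ooooo
[1] .oo.oo..o.o.o.oooo....
[2] oo..o.ooo.o.o.o...o...
[3] o.ooo.o...o.o.oo.ooo.o
[4] ..o...oo.oo.o.o..o...o
[5] oooo.oo..o..o.ooooo.oo
[6] .....o.oooooo.o.....o.
[7] ....oo.o......oo...ooo
[8] o..oo..oo....oo.o.oo..
[9] oooo.ooo.o..oo..o.o.oo
[10] .....o...oooo.ooo.o.o.
[11] ....ooo.oo....o...o.oo
[12] o..oo...o.o..ooo.oo.o.
[13] oooo.o.oo.oooo...o..o.
[14] o....o.o..o...o.ooooo.
[15] oo..oo.ooooo.oo.o.....
[16] o.ooo..o.....o..oo...o
[17] ..o..oooo...ooooo.o.oo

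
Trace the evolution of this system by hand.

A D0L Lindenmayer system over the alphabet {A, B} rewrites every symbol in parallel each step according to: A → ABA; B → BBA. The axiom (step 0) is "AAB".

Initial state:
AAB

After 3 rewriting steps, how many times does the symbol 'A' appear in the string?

41

0) AAB
1) ABAABABBA
2) ABABBAABAABABBAABABBABBAABA
3) ABABBAABABBABBAABAABABBAABAABABBAABABBABBAABAABABBAABABBABBAABABBABBAABAABABBAABA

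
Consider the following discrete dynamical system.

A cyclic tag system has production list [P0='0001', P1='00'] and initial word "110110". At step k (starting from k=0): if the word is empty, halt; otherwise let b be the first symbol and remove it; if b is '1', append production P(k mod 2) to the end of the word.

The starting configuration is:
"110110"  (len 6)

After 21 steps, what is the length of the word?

0) "110110"  (len 6)
1) "101100001"  (len 9)
2) "0110000100"  (len 10)
3) "110000100"  (len 9)
4) "1000010000"  (len 10)
5) "0000100000001"  (len 13)
6) "000100000001"  (len 12)
7) "00100000001"  (len 11)
8) "0100000001"  (len 10)
9) "100000001"  (len 9)
10) "0000000100"  (len 10)
11) "000000100"  (len 9)
12) "00000100"  (len 8)
13) "0000100"  (len 7)
14) "000100"  (len 6)
15) "00100"  (len 5)
16) "0100"  (len 4)
17) "100"  (len 3)
18) "0000"  (len 4)
19) "000"  (len 3)
20) "00"  (len 2)
21) "0"  (len 1)

1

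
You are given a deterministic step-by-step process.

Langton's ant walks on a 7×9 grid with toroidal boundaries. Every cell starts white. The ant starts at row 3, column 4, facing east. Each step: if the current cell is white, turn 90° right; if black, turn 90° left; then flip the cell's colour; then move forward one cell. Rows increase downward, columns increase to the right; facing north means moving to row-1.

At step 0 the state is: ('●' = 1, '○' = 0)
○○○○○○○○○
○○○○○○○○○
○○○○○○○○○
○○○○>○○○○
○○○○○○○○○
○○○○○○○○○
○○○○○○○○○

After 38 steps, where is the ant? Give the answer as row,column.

gen 0: ○○○○○○○○○
○○○○○○○○○
○○○○○○○○○
○○○○>○○○○
○○○○○○○○○
○○○○○○○○○
○○○○○○○○○
gen 1: ○○○○○○○○○
○○○○○○○○○
○○○○○○○○○
○○○○●○○○○
○○○○v○○○○
○○○○○○○○○
○○○○○○○○○
gen 2: ○○○○○○○○○
○○○○○○○○○
○○○○○○○○○
○○○○●○○○○
○○○<●○○○○
○○○○○○○○○
○○○○○○○○○
gen 3: ○○○○○○○○○
○○○○○○○○○
○○○○○○○○○
○○○^●○○○○
○○○●●○○○○
○○○○○○○○○
○○○○○○○○○
gen 4: ○○○○○○○○○
○○○○○○○○○
○○○○○○○○○
○○○●>○○○○
○○○●●○○○○
○○○○○○○○○
○○○○○○○○○
gen 5: ○○○○○○○○○
○○○○○○○○○
○○○○^○○○○
○○○●○○○○○
○○○●●○○○○
○○○○○○○○○
○○○○○○○○○
gen 6: ○○○○○○○○○
○○○○○○○○○
○○○○●>○○○
○○○●○○○○○
○○○●●○○○○
○○○○○○○○○
○○○○○○○○○
gen 7: ○○○○○○○○○
○○○○○○○○○
○○○○●●○○○
○○○●○v○○○
○○○●●○○○○
○○○○○○○○○
○○○○○○○○○
gen 8: ○○○○○○○○○
○○○○○○○○○
○○○○●●○○○
○○○●<●○○○
○○○●●○○○○
○○○○○○○○○
○○○○○○○○○
gen 9: ○○○○○○○○○
○○○○○○○○○
○○○○^●○○○
○○○●●●○○○
○○○●●○○○○
○○○○○○○○○
○○○○○○○○○
gen 10: ○○○○○○○○○
○○○○○○○○○
○○○<○●○○○
○○○●●●○○○
○○○●●○○○○
○○○○○○○○○
○○○○○○○○○
gen 11: ○○○○○○○○○
○○○^○○○○○
○○○●○●○○○
○○○●●●○○○
○○○●●○○○○
○○○○○○○○○
○○○○○○○○○
gen 12: ○○○○○○○○○
○○○●>○○○○
○○○●○●○○○
○○○●●●○○○
○○○●●○○○○
○○○○○○○○○
○○○○○○○○○
gen 13: ○○○○○○○○○
○○○●●○○○○
○○○●v●○○○
○○○●●●○○○
○○○●●○○○○
○○○○○○○○○
○○○○○○○○○
gen 14: ○○○○○○○○○
○○○●●○○○○
○○○<●●○○○
○○○●●●○○○
○○○●●○○○○
○○○○○○○○○
○○○○○○○○○
gen 15: ○○○○○○○○○
○○○●●○○○○
○○○○●●○○○
○○○v●●○○○
○○○●●○○○○
○○○○○○○○○
○○○○○○○○○
gen 16: ○○○○○○○○○
○○○●●○○○○
○○○○●●○○○
○○○○>●○○○
○○○●●○○○○
○○○○○○○○○
○○○○○○○○○
gen 17: ○○○○○○○○○
○○○●●○○○○
○○○○^●○○○
○○○○○●○○○
○○○●●○○○○
○○○○○○○○○
○○○○○○○○○
gen 18: ○○○○○○○○○
○○○●●○○○○
○○○<○●○○○
○○○○○●○○○
○○○●●○○○○
○○○○○○○○○
○○○○○○○○○
gen 19: ○○○○○○○○○
○○○^●○○○○
○○○●○●○○○
○○○○○●○○○
○○○●●○○○○
○○○○○○○○○
○○○○○○○○○
gen 20: ○○○○○○○○○
○○<○●○○○○
○○○●○●○○○
○○○○○●○○○
○○○●●○○○○
○○○○○○○○○
○○○○○○○○○
gen 21: ○○^○○○○○○
○○●○●○○○○
○○○●○●○○○
○○○○○●○○○
○○○●●○○○○
○○○○○○○○○
○○○○○○○○○
gen 22: ○○●>○○○○○
○○●○●○○○○
○○○●○●○○○
○○○○○●○○○
○○○●●○○○○
○○○○○○○○○
○○○○○○○○○
gen 23: ○○●●○○○○○
○○●v●○○○○
○○○●○●○○○
○○○○○●○○○
○○○●●○○○○
○○○○○○○○○
○○○○○○○○○
gen 24: ○○●●○○○○○
○○<●●○○○○
○○○●○●○○○
○○○○○●○○○
○○○●●○○○○
○○○○○○○○○
○○○○○○○○○
gen 25: ○○●●○○○○○
○○○●●○○○○
○○v●○●○○○
○○○○○●○○○
○○○●●○○○○
○○○○○○○○○
○○○○○○○○○
gen 26: ○○●●○○○○○
○○○●●○○○○
○<●●○●○○○
○○○○○●○○○
○○○●●○○○○
○○○○○○○○○
○○○○○○○○○
gen 27: ○○●●○○○○○
○^○●●○○○○
○●●●○●○○○
○○○○○●○○○
○○○●●○○○○
○○○○○○○○○
○○○○○○○○○
gen 28: ○○●●○○○○○
○●>●●○○○○
○●●●○●○○○
○○○○○●○○○
○○○●●○○○○
○○○○○○○○○
○○○○○○○○○
gen 29: ○○●●○○○○○
○●●●●○○○○
○●v●○●○○○
○○○○○●○○○
○○○●●○○○○
○○○○○○○○○
○○○○○○○○○
gen 30: ○○●●○○○○○
○●●●●○○○○
○●○>○●○○○
○○○○○●○○○
○○○●●○○○○
○○○○○○○○○
○○○○○○○○○
gen 31: ○○●●○○○○○
○●●^●○○○○
○●○○○●○○○
○○○○○●○○○
○○○●●○○○○
○○○○○○○○○
○○○○○○○○○
gen 32: ○○●●○○○○○
○●<○●○○○○
○●○○○●○○○
○○○○○●○○○
○○○●●○○○○
○○○○○○○○○
○○○○○○○○○
gen 33: ○○●●○○○○○
○●○○●○○○○
○●v○○●○○○
○○○○○●○○○
○○○●●○○○○
○○○○○○○○○
○○○○○○○○○
gen 34: ○○●●○○○○○
○●○○●○○○○
○<●○○●○○○
○○○○○●○○○
○○○●●○○○○
○○○○○○○○○
○○○○○○○○○
gen 35: ○○●●○○○○○
○●○○●○○○○
○○●○○●○○○
○v○○○●○○○
○○○●●○○○○
○○○○○○○○○
○○○○○○○○○
gen 36: ○○●●○○○○○
○●○○●○○○○
○○●○○●○○○
<●○○○●○○○
○○○●●○○○○
○○○○○○○○○
○○○○○○○○○
gen 37: ○○●●○○○○○
○●○○●○○○○
^○●○○●○○○
●●○○○●○○○
○○○●●○○○○
○○○○○○○○○
○○○○○○○○○
gen 38: ○○●●○○○○○
○●○○●○○○○
●>●○○●○○○
●●○○○●○○○
○○○●●○○○○
○○○○○○○○○
○○○○○○○○○

2,1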